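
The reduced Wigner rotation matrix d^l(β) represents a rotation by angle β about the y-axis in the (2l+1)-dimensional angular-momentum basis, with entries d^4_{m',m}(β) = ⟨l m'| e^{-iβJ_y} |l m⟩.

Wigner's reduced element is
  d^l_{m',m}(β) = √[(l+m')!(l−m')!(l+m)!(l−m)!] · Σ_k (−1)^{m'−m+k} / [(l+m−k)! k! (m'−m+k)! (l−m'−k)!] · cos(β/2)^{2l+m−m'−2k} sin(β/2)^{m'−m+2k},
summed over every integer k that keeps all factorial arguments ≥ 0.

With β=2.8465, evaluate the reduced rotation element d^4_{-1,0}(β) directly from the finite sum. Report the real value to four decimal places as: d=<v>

d^4_{-1,0}(β=2.8465) via Wigner's sum:
With c≡cos(β/2)=0.147012 and s≡sin(β/2)=0.989135, N=[6·120·24·24]^{1/2}=643.987578
k: max(0,(0)−(-1))=1 … min(4+(0),4−(-1))=4
  k=1: (−1)^0·643.9876/(144)·0.1470^7·0.9891^1 = +0.000007
  k=2: (−1)^1·643.9876/(24)·0.1470^5·0.9891^3 = -0.001783
  k=3: (−1)^2·643.9876/(24)·0.1470^3·0.9891^5 = +0.080723
  k=4: (−1)^3·643.9876/(144)·0.1470^1·0.9891^7 = -0.609053
d^4_{-1,0}(2.8465) = +0.000007 -0.001783 +0.080723 -0.609053 = -0.530106

d=-0.5301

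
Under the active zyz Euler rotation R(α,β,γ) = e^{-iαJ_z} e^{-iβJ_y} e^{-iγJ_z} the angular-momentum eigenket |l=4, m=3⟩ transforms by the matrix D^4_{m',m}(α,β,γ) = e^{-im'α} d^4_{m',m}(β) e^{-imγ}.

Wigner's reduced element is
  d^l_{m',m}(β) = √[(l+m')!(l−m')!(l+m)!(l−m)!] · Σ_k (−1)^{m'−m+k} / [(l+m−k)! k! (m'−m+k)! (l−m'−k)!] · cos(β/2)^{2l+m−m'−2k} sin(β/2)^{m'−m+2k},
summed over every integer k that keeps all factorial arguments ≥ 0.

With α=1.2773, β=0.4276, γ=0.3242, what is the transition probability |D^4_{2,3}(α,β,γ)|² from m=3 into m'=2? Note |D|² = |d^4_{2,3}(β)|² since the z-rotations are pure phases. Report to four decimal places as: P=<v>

D^4_{2,3}(1.2773,0.4276,0.3242) = e^{-i·2·1.2773}·d^4_{2,3}(0.4276)·e^{-i·3·0.3242}. Compute d first:
c=cos(0.4276/2)=0.977232, s=sin(0.4276/2)=0.212175; N=√[720·2·5040·1]=2693.993318
k∈{1,2} keeps every argument non-negative
  k=1: (−1)^0·2693.9933/(720)·0.9772^7·0.2122^1 = +0.675680
  k=2: (−1)^1·2693.9933/(240)·0.9772^5·0.2122^3 = -0.095555
d^4_{2,3}(0.4276) = +0.675680 -0.095555 = +0.580124
|D^4_{2,3}|² = |d^4_{2,3}(β)|² = (+0.580124)² = 0.336544 (the z-rotation phases have unit modulus)

P=0.3365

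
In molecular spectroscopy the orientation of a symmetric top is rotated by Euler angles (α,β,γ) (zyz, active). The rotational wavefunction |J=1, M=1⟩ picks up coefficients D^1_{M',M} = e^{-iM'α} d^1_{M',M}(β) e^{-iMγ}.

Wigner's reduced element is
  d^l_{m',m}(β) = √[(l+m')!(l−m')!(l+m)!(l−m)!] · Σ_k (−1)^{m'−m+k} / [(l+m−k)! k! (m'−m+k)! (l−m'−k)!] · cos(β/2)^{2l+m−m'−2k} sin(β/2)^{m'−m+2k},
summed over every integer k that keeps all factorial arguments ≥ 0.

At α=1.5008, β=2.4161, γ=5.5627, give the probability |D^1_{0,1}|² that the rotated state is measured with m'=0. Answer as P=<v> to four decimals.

P=0.2201

First d^1_{0,1}(β=2.4161), then the phase factors e^{-i(0)α} and e^{-i(1)γ}:
Half-angle: c=0.354843, s=0.934926. N=√(1·1·2·1)=1.414214
k∈{1} keeps every argument non-negative
  k=1: (−1)^0·1.4142/(1)·0.3548^1·0.9349^1 = +0.469168
d^1_{0,1}(2.4161) = +0.469168
|D^1_{0,1}|² = |d^1_{0,1}(β)|² = (+0.469168)² = 0.220119 (the z-rotation phases have unit modulus)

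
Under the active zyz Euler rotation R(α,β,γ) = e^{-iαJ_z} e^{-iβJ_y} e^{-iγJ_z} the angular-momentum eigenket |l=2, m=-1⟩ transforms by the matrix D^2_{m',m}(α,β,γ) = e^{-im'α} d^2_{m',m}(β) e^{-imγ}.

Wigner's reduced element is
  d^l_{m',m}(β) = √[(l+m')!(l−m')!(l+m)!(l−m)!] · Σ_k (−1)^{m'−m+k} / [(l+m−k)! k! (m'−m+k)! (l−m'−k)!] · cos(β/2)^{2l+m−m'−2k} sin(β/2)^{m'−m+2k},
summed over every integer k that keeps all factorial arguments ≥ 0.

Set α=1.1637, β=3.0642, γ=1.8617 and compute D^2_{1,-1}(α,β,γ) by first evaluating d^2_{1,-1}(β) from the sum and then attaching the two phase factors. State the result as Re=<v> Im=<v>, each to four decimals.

Split into d^2_{1,-1}(β=3.0642) × two z-phases.
c=cos(3.0642/2)=0.038687, s=sin(3.0642/2)=0.999251; N=√[6·1·1·6]=6.000000
Admissible k: 0..1 (factorial args all ≥0)
  k=0: (−1)^2·6.0000/(2)·0.0387^2·0.9993^2 = +0.004483
  k=1: (−1)^3·6.0000/(6)·0.0387^0·0.9993^4 = -0.997009
d^2_{1,-1}(3.0642) = +0.004483 -0.997009 = -0.992526
Phases: e^{-i·(1)·1.1637}=+0.395945-0.918274i, e^{-i·(-1)·1.8617}=-0.286818+0.957985i ⇒ D=-0.760403-0.637883i

Re=-0.7604 Im=-0.6379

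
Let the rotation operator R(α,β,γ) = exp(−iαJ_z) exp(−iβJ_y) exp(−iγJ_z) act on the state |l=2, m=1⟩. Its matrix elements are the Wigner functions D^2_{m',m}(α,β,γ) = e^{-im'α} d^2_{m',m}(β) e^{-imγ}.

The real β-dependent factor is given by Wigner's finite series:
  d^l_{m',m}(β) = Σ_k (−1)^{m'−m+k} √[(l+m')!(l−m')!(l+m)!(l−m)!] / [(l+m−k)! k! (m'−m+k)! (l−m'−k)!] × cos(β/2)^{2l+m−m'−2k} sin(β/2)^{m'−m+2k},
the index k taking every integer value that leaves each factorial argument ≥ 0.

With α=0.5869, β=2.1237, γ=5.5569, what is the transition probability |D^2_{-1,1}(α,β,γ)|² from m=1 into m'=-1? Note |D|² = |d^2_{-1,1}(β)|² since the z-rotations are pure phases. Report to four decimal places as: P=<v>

P=0.0015

Split into d^2_{-1,1}(β=2.1237) × two z-phases.
Half-angle: c=0.487257, s=0.873258. N=√(1·6·6·1)=6.000000
Admissible k: 2..3 (factorial args all ≥0)
  k=2: (−1)^0·6.0000/(2)·0.4873^2·0.8733^2 = +0.543155
  k=3: (−1)^1·6.0000/(6)·0.4873^0·0.8733^4 = -0.581529
d^2_{-1,1}(2.1237) = +0.543155 -0.581529 = -0.038374
|D^2_{-1,1}|² = |d^2_{-1,1}(β)|² = (-0.038374)² = 0.001473 (the z-rotation phases have unit modulus)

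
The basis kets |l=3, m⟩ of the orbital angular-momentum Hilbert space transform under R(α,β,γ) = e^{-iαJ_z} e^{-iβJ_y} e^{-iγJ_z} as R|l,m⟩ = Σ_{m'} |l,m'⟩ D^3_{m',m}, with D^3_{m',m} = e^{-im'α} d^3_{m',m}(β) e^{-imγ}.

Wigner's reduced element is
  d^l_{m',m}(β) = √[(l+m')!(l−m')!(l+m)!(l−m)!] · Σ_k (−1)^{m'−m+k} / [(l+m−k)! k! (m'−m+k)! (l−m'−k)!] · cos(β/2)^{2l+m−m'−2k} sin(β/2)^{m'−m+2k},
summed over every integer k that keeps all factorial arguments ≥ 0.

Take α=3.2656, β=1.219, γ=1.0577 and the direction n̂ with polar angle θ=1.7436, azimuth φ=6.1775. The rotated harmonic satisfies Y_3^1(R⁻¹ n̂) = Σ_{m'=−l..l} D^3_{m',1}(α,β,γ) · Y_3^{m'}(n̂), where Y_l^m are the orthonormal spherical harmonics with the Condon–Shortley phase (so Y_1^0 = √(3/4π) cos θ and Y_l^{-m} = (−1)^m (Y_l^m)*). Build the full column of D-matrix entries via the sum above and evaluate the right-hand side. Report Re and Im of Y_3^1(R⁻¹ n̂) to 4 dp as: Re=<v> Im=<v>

Need the full column D^3_{m',1} for m'=−3..3 at α=3.2656, β=1.219, γ=1.0577.
cos(β/2)=0.819934, sin(β/2)=0.572458
d^3_{-3,1}: single k=4 term ⇒ +0.279626;  D = -0.216427+0.177058i
d^3_{-2,1}: k∈[3..4] ⇒ +0.654029 -0.159403 = +0.494627;  D = +0.341157-0.358144i
d^3_{-1,1}: k∈[2..4] ⇒ +0.888698 -0.577592 +0.035193 = +0.346299;  D = -0.206003+0.278363i
d^3_{0,1}: k∈[1..3] ⇒ +0.734902 -1.074680 +0.174617 = -0.165161;  D = -0.081074+0.143893i
d^3_{1,1}: k∈[0..2] ⇒ +0.303861 -1.184931 +0.433194 = -0.447876;  D = +0.169900-0.414399i
d^3_{2,1}: k∈[0..1] ⇒ -0.670871 +0.654029 = -0.016841;  D = -0.004412+0.016253i
d^3_{3,1}: single k=0 term ⇒ +0.573652;  D = -0.080659+0.567953i
Y_3^{m'}(θ=1.7436,φ=6.1775) and Σ D·Y over m':
  (-0.2164+0.1771i)·(+0.3790+0.1244i)  (+0.3412-0.3581i)·(-0.1667-0.0358i)  (-0.2060+0.2784i)·(-0.2698-0.0286i)  (-0.0811+0.1439i)·(+0.1830+0.0000i)  (+0.1699-0.4144i)·(+0.2698-0.0286i)  (-0.0044+0.0163i)·(-0.1667+0.0358i)  (-0.0807+0.5680i)·(-0.3790+0.1244i)
Y_3^1(R⁻¹ n̂) = -0.130955-0.299976i

Re=-0.1310 Im=-0.3000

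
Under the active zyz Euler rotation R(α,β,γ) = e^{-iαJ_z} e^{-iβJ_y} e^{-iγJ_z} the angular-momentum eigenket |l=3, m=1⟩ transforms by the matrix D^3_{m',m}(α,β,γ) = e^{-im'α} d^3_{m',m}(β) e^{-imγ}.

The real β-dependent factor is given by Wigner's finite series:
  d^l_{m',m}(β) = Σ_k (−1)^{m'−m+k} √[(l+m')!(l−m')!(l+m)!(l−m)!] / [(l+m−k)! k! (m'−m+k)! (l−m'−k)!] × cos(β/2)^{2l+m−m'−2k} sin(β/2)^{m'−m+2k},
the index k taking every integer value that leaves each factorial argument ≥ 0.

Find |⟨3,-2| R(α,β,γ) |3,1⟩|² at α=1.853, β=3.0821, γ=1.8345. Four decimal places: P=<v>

Split into d^3_{-2,1}(β=3.0821) × two z-phases.
c=cos(3.0821/2)=0.029742, s=sin(3.0821/2)=0.999558; N=√[1·120·24·2]=75.894664
The bounds max(0,m−m')=3 and min(l+m,l−m')=4 give 2 terms
  k=3: (−1)^0·75.8947/(12)·0.0297^3·0.9996^3 = +0.000166
  k=4: (−1)^1·75.8947/(24)·0.0297^1·0.9996^5 = -0.093844
d^3_{-2,1}(3.0821) = +0.000166 -0.093844 = -0.093678
|D^3_{-2,1}|² = |d^3_{-2,1}(β)|² = (-0.093678)² = 0.008776 (the z-rotation phases have unit modulus)

P=0.0088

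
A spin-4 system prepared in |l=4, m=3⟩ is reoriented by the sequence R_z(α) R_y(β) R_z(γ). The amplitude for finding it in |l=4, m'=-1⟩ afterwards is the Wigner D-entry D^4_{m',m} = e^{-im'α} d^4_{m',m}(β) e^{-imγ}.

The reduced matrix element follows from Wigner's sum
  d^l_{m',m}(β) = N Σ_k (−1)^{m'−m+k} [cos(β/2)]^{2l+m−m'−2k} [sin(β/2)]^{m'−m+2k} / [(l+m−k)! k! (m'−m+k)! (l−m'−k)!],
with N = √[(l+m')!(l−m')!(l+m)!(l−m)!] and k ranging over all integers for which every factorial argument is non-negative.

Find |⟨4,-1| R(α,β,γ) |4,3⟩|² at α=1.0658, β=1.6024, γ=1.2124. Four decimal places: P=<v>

P=0.0887

First d^4_{-1,3}(β=1.6024), then the phase factors e^{-i(-1)α} and e^{-i(3)γ}:
Half-angle: c=0.695845, s=0.718192. N=√(6·120·5040·1)=1904.940944
The bounds max(0,m−m')=4 and min(l+m,l−m')=5 give 2 terms
  k=4: (−1)^0·1904.9409/(144)·0.6958^4·0.7182^4 = +0.825147
  k=5: (−1)^1·1904.9409/(240)·0.6958^2·0.7182^6 = -0.527397
d^4_{-1,3}(1.6024) = +0.825147 -0.527397 = +0.297750
|D^4_{-1,3}|² = |d^4_{-1,3}(β)|² = (+0.297750)² = 0.088655 (the z-rotation phases have unit modulus)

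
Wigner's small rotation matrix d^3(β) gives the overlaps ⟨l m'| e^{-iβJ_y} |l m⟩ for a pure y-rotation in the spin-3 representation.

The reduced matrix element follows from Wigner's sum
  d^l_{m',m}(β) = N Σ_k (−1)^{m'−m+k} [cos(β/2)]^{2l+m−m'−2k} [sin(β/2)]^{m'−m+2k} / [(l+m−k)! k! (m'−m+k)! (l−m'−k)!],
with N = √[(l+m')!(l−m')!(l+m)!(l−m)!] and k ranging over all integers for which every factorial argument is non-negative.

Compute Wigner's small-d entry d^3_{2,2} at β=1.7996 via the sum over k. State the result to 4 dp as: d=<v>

d=-0.4006

d^3_{2,2}(β=1.7996) via Wigner's sum:
With c≡cos(β/2)=0.621767 and s≡sin(β/2)=0.783203, N=[120·1·120·1]^{1/2}=120.000000
k: max(0,(2)−(2))=0 … min(3+(2),3−(2))=1
  k=0: (−1)^0·120.0000/(120)·0.6218^6·0.7832^0 = +0.057778
  k=1: (−1)^1·120.0000/(24)·0.6218^4·0.7832^2 = -0.458382
d^3_{2,2}(1.7996) = +0.057778 -0.458382 = -0.400604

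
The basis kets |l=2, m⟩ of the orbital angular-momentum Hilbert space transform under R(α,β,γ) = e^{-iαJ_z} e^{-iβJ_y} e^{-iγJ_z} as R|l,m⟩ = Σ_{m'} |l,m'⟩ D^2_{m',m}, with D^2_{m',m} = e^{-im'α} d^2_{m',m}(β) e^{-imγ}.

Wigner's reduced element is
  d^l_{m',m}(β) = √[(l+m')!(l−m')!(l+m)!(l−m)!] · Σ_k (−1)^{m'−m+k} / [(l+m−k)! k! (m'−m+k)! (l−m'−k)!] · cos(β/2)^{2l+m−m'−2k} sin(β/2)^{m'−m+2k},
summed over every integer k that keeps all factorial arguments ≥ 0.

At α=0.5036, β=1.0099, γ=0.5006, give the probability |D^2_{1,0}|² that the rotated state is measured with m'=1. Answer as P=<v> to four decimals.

P=0.3043

First d^2_{1,0}(β=1.0099), then the phase factors e^{-i(1)α} and e^{-i(0)γ}:
With c≡cos(β/2)=0.875199 and s≡sin(β/2)=0.483764, N=[6·1·2·2]^{1/2}=4.898979
The bounds max(0,m−m')=0 and min(l+m,l−m')=1 give 2 terms
  k=0: (−1)^1·4.8990/(2)·0.8752^3·0.4838^1 = -0.794381
  k=1: (−1)^2·4.8990/(2)·0.8752^1·0.4838^3 = +0.242707
d^2_{1,0}(1.0099) = -0.794381 +0.242707 = -0.551674
|D^2_{1,0}|² = |d^2_{1,0}(β)|² = (-0.551674)² = 0.304344 (the z-rotation phases have unit modulus)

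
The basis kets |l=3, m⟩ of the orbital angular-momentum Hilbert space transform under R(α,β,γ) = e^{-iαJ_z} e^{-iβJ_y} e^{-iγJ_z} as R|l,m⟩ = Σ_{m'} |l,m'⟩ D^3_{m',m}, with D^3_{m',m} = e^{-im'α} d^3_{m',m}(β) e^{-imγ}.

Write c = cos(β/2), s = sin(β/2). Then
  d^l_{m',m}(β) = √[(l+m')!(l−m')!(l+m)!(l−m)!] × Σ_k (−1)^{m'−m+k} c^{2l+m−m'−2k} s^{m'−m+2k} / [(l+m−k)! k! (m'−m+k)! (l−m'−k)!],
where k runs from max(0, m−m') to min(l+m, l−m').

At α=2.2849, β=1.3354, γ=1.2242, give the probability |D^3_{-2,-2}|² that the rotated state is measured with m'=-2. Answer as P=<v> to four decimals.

Split into d^3_{-2,-2}(β=1.3354) × two z-phases.
Half-angle: c=0.785248, s=0.619182. N=√(1·120·1·120)=120.000000
k: max(0,(-2)−(-2))=0 … min(3+(-2),3−(-2))=1
  k=0: (−1)^0·120.0000/(120)·0.7852^6·0.6192^0 = +0.234445
  k=1: (−1)^1·120.0000/(24)·0.7852^4·0.6192^2 = -0.728841
d^3_{-2,-2}(1.3354) = +0.234445 -0.728841 = -0.494397
|D^3_{-2,-2}|² = |d^3_{-2,-2}(β)|² = (-0.494397)² = 0.244428 (the z-rotation phases have unit modulus)

P=0.2444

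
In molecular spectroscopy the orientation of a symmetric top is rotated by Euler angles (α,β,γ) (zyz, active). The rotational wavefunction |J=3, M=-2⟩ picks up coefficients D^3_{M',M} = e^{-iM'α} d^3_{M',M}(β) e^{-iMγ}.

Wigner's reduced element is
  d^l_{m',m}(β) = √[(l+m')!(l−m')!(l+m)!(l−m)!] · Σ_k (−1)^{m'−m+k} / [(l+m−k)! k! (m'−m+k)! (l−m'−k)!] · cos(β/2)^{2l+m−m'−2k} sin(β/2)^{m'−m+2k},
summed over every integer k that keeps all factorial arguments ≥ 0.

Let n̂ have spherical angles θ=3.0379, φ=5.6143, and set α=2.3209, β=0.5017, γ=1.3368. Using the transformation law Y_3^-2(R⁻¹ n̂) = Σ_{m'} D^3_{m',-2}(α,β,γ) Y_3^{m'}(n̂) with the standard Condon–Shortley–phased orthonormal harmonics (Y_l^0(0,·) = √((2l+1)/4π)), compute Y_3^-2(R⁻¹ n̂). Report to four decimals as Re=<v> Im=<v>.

Re=0.1319 Im=-0.0538

Need the full column D^3_{m',-2} for m'=−3..3 at α=2.3209, β=0.5017, γ=1.3368.
cos(β/2)=0.968702, sin(β/2)=0.248227
d^3_{-3,-2}: single k=1 term ⇒ +0.518652;  D = -0.507092-0.108890i
d^3_{-2,-2}: k∈[0..1] ⇒ +0.826305 -0.271288 = +0.555018;  D = +0.284679+0.476448i
d^3_{-1,-2}: k∈[0..1] ⇒ -0.669577 +0.087933 = -0.581644;  D = -0.161920+0.558652i
d^3_{0,-2}: k∈[0..1] ⇒ +0.297181 -0.019514 = +0.277667;  D = -0.247811+0.125254i
d^3_{1,-2}: k∈[0..1] ⇒ -0.087933 +0.002887 = -0.085046;  D = -0.079810-0.029378i
d^3_{2,-2}: k∈[0..1] ⇒ +0.017814 -0.000234 = +0.017580;  D = -0.006804-0.016210i
d^3_{3,-2}: single k=0 term ⇒ -0.002236;  D = +0.000919-0.002039i
Y_3^{m'}(θ=3.0379,φ=5.6143) and Σ D·Y over m':
  (-0.5071-0.1089i)·(-0.0002+0.0004i)  (+0.2847+0.4764i)·(-0.0025-0.0106i)  (-0.1619+0.5587i)·(+0.1036+0.0819i)  (-0.2478+0.1253i)·(-0.7225+0.0000i)  (-0.0798-0.0294i)·(-0.1036+0.0819i)  (-0.0068-0.0162i)·(-0.0025+0.0106i)  (+0.0009-0.0020i)·(+0.0002+0.0004i)
Y_3^-2(R⁻¹ n̂) = +0.131869-0.053818i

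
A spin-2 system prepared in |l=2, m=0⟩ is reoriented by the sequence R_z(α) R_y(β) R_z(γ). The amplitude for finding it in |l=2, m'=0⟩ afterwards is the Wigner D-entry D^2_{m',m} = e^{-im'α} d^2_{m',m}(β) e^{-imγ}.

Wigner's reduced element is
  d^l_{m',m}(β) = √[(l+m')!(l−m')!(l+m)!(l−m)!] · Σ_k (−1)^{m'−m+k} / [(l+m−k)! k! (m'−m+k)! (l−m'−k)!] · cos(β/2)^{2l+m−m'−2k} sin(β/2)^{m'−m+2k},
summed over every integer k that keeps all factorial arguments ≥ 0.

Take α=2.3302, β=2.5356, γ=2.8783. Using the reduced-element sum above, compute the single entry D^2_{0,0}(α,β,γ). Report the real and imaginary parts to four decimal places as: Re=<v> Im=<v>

First d^2_{0,0}(β=2.5356), then the phase factors e^{-i(0)α} and e^{-i(0)γ}:
With c≡cos(β/2)=0.298381 and s≡sin(β/2)=0.954447, N=[2·2·2·2]^{1/2}=4.000000
Admissible k: 0..2 (factorial args all ≥0)
  k=0: (−1)^0·4.0000/(4)·0.2984^4·0.9544^0 = +0.007927
  k=1: (−1)^1·4.0000/(1)·0.2984^2·0.9544^2 = -0.324419
  k=2: (−1)^2·4.0000/(4)·0.2984^0·0.9544^4 = +0.829864
d^2_{0,0}(2.5356) = +0.007927 -0.324419 +0.829864 = +0.513371
Attach z-rotation phases: D = e^{-i(0)(2.3302)}·(+0.513371)·e^{-i(0)(2.8783)} = +0.513371+0.000000i

Re=0.5134 Im=0.0000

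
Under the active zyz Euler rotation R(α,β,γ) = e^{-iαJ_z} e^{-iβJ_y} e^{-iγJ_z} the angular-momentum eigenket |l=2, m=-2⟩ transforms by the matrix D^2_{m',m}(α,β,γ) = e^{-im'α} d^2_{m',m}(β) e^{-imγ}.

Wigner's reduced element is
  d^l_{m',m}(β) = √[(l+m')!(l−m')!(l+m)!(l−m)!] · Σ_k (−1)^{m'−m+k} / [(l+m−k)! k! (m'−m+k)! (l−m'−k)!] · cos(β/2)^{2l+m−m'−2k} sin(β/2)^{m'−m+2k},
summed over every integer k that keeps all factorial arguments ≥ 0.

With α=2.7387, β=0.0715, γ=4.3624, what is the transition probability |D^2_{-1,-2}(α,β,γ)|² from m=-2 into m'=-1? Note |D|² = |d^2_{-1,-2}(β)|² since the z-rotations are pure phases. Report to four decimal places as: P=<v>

P=0.0051

D^2_{-1,-2}(2.7387,0.0715,4.3624) = e^{-i·-1·2.7387}·d^2_{-1,-2}(0.0715)·e^{-i·-2·4.3624}. Compute d first:
Half-angle: c=0.999361, s=0.035742. N=√(1·6·1·24)=12.000000
The bounds max(0,m−m')=0 and min(l+m,l−m')=0 give 1 term
  k=0: (−1)^1·12.0000/(6)·0.9994^3·0.0357^1 = -0.071348
d^2_{-1,-2}(0.0715) = -0.071348
|D^2_{-1,-2}|² = |d^2_{-1,-2}(β)|² = (-0.071348)² = 0.005091 (the z-rotation phases have unit modulus)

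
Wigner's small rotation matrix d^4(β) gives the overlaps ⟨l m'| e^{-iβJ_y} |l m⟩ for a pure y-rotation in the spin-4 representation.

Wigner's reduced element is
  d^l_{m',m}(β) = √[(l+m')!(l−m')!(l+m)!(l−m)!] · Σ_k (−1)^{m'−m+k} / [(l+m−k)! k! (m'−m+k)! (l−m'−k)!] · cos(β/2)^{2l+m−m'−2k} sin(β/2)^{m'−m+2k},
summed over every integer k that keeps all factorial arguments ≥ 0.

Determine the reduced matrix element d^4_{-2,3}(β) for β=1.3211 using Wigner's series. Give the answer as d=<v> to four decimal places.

d=0.3839

d^4_{-2,3}(β=1.3211) via Wigner's sum:
c=cos(1.3211/2)=0.789655, s=sin(1.3211/2)=0.613551; N=√[2·720·5040·1]=2693.993318
The bounds max(0,m−m')=5 and min(l+m,l−m')=6 give 2 terms
  k=5: (−1)^0·2693.9933/(240)·0.7897^3·0.6136^5 = +0.480564
  k=6: (−1)^1·2693.9933/(720)·0.7897^1·0.6136^7 = -0.096707
d^4_{-2,3}(1.3211) = +0.480564 -0.096707 = +0.383857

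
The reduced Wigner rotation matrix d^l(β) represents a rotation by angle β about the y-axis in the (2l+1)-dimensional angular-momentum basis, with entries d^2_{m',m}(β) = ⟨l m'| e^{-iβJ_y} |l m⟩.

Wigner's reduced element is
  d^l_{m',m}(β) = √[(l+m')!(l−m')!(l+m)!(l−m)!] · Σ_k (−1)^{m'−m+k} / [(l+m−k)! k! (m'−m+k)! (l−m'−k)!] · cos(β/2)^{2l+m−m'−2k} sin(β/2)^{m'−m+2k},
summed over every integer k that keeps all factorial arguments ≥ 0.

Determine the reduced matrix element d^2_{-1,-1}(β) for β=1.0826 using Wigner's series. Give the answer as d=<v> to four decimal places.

d^2_{-1,-1}(β=1.0826) via Wigner's sum:
With c≡cos(β/2)=0.857040 and s≡sin(β/2)=0.515251, N=[1·6·1·6]^{1/2}=6.000000
The bounds max(0,m−m')=0 and min(l+m,l−m')=1 give 2 terms
  k=0: (−1)^0·6.0000/(6)·0.8570^4·0.5153^0 = +0.539515
  k=1: (−1)^1·6.0000/(2)·0.8570^2·0.5153^2 = -0.585006
d^2_{-1,-1}(1.0826) = +0.539515 -0.585006 = -0.045491

d=-0.0455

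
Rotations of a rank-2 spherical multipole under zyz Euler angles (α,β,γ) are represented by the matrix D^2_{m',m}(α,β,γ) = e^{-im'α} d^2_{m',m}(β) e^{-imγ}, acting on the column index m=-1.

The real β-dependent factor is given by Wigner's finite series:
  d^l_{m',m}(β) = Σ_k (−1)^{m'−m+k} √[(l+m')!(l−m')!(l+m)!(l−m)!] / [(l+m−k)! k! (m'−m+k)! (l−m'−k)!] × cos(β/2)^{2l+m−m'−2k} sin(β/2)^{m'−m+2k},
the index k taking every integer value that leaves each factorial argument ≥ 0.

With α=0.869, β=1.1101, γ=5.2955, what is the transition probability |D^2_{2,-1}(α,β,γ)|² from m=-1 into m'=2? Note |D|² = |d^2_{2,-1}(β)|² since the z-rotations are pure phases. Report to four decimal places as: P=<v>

First d^2_{2,-1}(β=1.1101), then the phase factors e^{-i(2)α} and e^{-i(-1)γ}:
With c≡cos(β/2)=0.849874 and s≡sin(β/2)=0.526986, N=[24·1·1·6]^{1/2}=12.000000
k: max(0,(-1)−(2))=0 … min(2+(-1),2−(2))=0
  k=0: (−1)^3·12.0000/(6)·0.8499^1·0.5270^3 = -0.248760
d^2_{2,-1}(1.1101) = -0.248760
|D^2_{2,-1}|² = |d^2_{2,-1}(β)|² = (-0.248760)² = 0.061882 (the z-rotation phases have unit modulus)

P=0.0619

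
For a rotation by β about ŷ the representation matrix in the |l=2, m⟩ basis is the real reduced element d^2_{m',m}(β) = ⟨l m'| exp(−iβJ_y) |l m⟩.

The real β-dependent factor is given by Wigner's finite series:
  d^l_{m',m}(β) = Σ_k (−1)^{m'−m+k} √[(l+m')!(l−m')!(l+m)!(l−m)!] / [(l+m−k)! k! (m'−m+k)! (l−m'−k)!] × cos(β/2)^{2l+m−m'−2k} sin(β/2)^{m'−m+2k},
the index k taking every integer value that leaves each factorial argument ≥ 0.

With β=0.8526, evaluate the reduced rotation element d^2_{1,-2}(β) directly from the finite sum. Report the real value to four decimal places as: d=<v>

d^2_{1,-2}(β=0.8526) via Wigner's sum:
With c≡cos(β/2)=0.910502 and s≡sin(β/2)=0.413505, N=[6·1·1·24]^{1/2}=12.000000
The bounds max(0,m−m')=0 and min(l+m,l−m')=0 give 1 term
  k=0: (−1)^3·12.0000/(6)·0.9105^1·0.4135^3 = -0.128752
d^2_{1,-2}(0.8526) = -0.128752

d=-0.1288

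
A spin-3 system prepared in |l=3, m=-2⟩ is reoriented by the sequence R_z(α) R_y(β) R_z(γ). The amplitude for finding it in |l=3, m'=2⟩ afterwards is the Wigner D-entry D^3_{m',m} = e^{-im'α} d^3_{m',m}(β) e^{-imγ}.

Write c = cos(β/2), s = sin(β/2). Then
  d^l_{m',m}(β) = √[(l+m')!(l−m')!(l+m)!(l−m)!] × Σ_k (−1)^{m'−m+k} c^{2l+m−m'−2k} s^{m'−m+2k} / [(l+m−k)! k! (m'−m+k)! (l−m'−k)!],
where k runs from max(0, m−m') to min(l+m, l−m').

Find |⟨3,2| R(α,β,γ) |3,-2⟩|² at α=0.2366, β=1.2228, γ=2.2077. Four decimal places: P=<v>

First d^3_{2,-2}(β=1.2228), then the phase factors e^{-i(2)α} and e^{-i(-2)γ}:
Half-angle: c=0.818845, s=0.574014. N=√(120·1·1·120)=120.000000
Admissible k: 0..1 (factorial args all ≥0)
  k=0: (−1)^4·120.0000/(24)·0.8188^2·0.5740^4 = +0.363969
  k=1: (−1)^5·120.0000/(120)·0.8188^0·0.5740^6 = -0.035771
d^3_{2,-2}(1.2228) = +0.363969 -0.035771 = +0.328198
|D^3_{2,-2}|² = |d^3_{2,-2}(β)|² = (+0.328198)² = 0.107714 (the z-rotation phases have unit modulus)

P=0.1077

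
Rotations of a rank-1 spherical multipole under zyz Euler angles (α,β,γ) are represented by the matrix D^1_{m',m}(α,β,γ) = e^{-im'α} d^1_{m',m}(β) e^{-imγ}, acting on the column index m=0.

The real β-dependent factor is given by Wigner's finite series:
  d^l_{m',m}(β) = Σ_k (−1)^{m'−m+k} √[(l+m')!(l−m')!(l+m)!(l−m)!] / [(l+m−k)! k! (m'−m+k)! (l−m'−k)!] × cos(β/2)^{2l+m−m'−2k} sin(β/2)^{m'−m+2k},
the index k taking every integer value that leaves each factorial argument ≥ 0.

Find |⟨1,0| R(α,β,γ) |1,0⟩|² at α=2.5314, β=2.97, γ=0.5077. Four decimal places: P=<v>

First d^1_{0,0}(β=2.97), then the phase factors e^{-i(0)α} and e^{-i(0)γ}:
c=cos(2.97/2)=0.085691, s=sin(2.97/2)=0.996322; N=√[1·1·1·1]=1.000000
k∈{0,1} keeps every argument non-negative
  k=0: (−1)^0·1.0000/(1)·0.0857^2·0.9963^0 = +0.007343
  k=1: (−1)^1·1.0000/(1)·0.0857^0·0.9963^2 = -0.992657
d^1_{0,0}(2.97) = +0.007343 -0.992657 = -0.985314
|D^1_{0,0}|² = |d^1_{0,0}(β)|² = (-0.985314)² = 0.970844 (the z-rotation phases have unit modulus)

P=0.9708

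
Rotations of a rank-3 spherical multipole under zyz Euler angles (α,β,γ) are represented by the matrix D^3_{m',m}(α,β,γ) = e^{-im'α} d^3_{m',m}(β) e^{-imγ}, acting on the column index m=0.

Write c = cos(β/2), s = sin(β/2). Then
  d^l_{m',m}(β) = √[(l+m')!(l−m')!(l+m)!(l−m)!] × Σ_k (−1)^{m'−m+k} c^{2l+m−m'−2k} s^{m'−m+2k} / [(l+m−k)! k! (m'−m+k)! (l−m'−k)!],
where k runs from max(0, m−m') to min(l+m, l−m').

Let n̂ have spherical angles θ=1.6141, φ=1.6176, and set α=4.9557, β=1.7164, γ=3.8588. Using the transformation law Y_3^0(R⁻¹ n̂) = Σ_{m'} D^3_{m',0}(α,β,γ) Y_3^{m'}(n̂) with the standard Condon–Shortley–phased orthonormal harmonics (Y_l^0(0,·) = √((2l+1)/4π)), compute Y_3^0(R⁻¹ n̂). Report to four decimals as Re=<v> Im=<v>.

Re=-0.5890 Im=0.0000

Need the full column D^3_{m',0} for m'=−3..3 at α=4.9557, β=1.7164, γ=3.8588.
cos(β/2)=0.653801, sin(β/2)=0.756667
d^3_{-3,0}: single k=3 term ⇒ +0.541458;  D = -0.361055+0.403505i
d^3_{-2,0}: k∈[2..3] ⇒ +0.572996 -0.767486 = -0.194490;  D = +0.171913+0.090952i
d^3_{-1,0}: k∈[1..3] ⇒ +0.313128 -1.258236 +0.561772 = -0.383336;  D = -0.092352+0.372045i
d^3_{0,0}: k∈[0..3] ⇒ +0.078104 -0.941528 +1.261107 -0.187685 = +0.209999;  D = +0.209999+0.000000i
d^3_{1,0}: k∈[0..2] ⇒ -0.313128 +1.258236 -0.561772 = +0.383336;  D = +0.092352+0.372045i
d^3_{2,0}: k∈[0..1] ⇒ +0.572996 -0.767486 = -0.194490;  D = +0.171913-0.090952i
d^3_{3,0}: single k=0 term ⇒ -0.541458;  D = +0.361055+0.403505i
Y_3^{m'}(θ=1.6141,φ=1.6176) and Σ D·Y over m':
  (-0.3611+0.4035i)·(+0.0582+0.4120i)  (+0.1719+0.0910i)·(+0.0440-0.0041i)  (-0.0924+0.3720i)·(+0.0150+0.3195i)  (+0.2100+0.0000i)·(+0.0483+0.0000i)  (+0.0924+0.3720i)·(-0.0150+0.3195i)  (+0.1719-0.0910i)·(+0.0440+0.0041i)  (+0.3611+0.4035i)·(-0.0582+0.4120i)
Y_3^0(R⁻¹ n̂) = -0.588988+0.000000i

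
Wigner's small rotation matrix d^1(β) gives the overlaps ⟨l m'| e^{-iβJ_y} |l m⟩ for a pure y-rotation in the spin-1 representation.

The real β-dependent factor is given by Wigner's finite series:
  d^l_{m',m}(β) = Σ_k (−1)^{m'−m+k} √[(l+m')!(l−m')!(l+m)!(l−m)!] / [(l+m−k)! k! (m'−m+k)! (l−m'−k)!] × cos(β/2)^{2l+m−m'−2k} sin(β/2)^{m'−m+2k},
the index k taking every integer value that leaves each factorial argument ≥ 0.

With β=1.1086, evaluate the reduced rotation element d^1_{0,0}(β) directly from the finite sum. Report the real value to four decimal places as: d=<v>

d^1_{0,0}(β=1.1086) via Wigner's sum:
Half-angle: c=0.850269, s=0.526348. N=√(1·1·1·1)=1.000000
The bounds max(0,m−m')=0 and min(l+m,l−m')=1 give 2 terms
  k=0: (−1)^0·1.0000/(1)·0.8503^2·0.5263^0 = +0.722958
  k=1: (−1)^1·1.0000/(1)·0.8503^0·0.5263^2 = -0.277042
d^1_{0,0}(1.1086) = +0.722958 -0.277042 = +0.445915

d=0.4459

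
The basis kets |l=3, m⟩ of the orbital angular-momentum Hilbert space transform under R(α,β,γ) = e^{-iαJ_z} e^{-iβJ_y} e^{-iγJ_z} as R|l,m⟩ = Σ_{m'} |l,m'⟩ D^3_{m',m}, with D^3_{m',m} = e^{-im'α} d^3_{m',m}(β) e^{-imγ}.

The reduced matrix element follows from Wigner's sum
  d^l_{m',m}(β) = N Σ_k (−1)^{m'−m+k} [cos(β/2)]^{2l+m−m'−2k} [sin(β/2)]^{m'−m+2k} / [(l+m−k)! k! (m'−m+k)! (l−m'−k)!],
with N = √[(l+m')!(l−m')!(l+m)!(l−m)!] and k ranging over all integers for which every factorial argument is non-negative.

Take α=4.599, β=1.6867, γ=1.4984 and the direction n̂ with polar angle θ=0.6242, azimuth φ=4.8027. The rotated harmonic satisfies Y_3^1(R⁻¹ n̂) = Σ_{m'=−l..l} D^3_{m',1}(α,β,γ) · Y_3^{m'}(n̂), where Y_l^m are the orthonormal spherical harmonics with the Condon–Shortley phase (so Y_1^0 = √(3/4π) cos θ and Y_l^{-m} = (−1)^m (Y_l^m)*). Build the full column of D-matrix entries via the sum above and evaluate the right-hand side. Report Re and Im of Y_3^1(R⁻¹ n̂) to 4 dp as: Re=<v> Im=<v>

Re=-0.0022 Im=-0.0360

Need the full column D^3_{m',1} for m'=−3..3 at α=4.599, β=1.6867, γ=1.4984.
cos(β/2)=0.664965, sin(β/2)=0.746875
d^3_{-3,1}: single k=4 term ⇒ +0.532886;  D = +0.513895-0.140992i
d^3_{-2,1}: k∈[3..4] ⇒ +0.774763 -0.488695 = +0.286068;  D = +0.043988+0.282666i
d^3_{-1,1}: k∈[2..4] ⇒ +0.654396 -1.100724 +0.173575 = -0.272753;  D = +0.272523-0.011178i
d^3_{0,1}: k∈[1..3] ⇒ +0.336381 -1.273066 +0.535339 = -0.401347;  D = -0.029031+0.400296i
d^3_{1,1}: k∈[0..2] ⇒ +0.086455 -0.872529 +0.825543 = +0.039470;  D = +0.038790+0.007291i
d^3_{2,1}: k∈[0..1] ⇒ -0.307072 +0.774763 = +0.467691;  D = -0.137843+0.446917i
d^3_{3,1}: single k=0 term ⇒ +0.422411;  D = -0.386969-0.169369i
Y_3^{m'}(θ=0.6242,φ=4.8027) and Σ D·Y over m':
  (+0.5139-0.1410i)·(-0.0223-0.0803i)  (+0.0440+0.2827i)·(-0.2787+0.0509i)  (+0.2725-0.0112i)·(+0.0390+0.4312i)  (-0.0290+0.4003i)·(+0.0885+0.0000i)  (+0.0388+0.0073i)·(-0.0390+0.4312i)  (-0.1378+0.4469i)·(-0.2787-0.0509i)  (-0.3870-0.1694i)·(+0.0223-0.0803i)
Y_3^1(R⁻¹ n̂) = -0.002244-0.035952i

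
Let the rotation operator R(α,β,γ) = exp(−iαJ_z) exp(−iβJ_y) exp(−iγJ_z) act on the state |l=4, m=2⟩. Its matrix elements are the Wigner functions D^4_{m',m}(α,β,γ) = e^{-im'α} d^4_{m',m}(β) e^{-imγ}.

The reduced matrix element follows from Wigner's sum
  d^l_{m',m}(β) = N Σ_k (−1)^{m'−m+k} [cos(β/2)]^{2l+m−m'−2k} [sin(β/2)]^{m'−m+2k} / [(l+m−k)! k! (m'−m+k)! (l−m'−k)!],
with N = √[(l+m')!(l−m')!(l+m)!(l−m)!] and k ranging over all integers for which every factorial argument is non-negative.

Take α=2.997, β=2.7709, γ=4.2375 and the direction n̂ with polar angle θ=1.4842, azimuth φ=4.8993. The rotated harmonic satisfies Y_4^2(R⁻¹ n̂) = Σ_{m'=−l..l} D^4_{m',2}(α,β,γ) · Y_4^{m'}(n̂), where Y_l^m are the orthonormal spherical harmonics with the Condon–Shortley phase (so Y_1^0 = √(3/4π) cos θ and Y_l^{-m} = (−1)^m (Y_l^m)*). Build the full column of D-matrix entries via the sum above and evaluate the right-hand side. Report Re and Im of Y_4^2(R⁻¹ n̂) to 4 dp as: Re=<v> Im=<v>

Re=-0.2156 Im=-0.0886

Need the full column D^4_{m',2} for m'=−4..4 at α=2.997, β=2.7709, γ=4.2375.
cos(β/2)=0.184287, sin(β/2)=0.982872
d^4_{-4,2}: single k=6 term ⇒ +0.162013;  D = -0.150967-0.058799i
d^4_{-3,2}: k∈[5..6] ⇒ +0.064440 -0.610997 = -0.546557;  D = -0.475395-0.269674i
d^4_{-2,2}: k∈[4..6] ⇒ +0.016146 -0.367412 +0.870918 = +0.519652;  D = -0.410332-0.318851i
d^4_{-1,2}: k∈[3..5] ⇒ +0.002854 -0.121780 +0.692805 = +0.573879;  D = +0.397686+0.413743i
d^4_{0,2}: k∈[2..4] ⇒ +0.000359 -0.027231 +0.290465 = +0.263593;  D = -0.153375-0.214377i
d^4_{1,2}: k∈[1..3] ⇒ +0.000030 -0.004281 +0.081187 = +0.076935;  D = +0.035283+0.068368i
d^4_{2,2}: k∈[0..2] ⇒ +0.000001 -0.000454 +0.016146 = +0.015693;  D = -0.005112-0.014837i
d^4_{3,2}: k∈[0..1] ⇒ -0.000027 +0.002265 = +0.002239;  D = +0.000417+0.002200i
d^4_{4,2}: single k=0 term ⇒ +0.000200;  D = -0.000009-0.000200i
Y_4^{m'}(θ=1.4842,φ=4.8993) and Σ D·Y over m':
  (-0.1510-0.0588i)·(+0.3197-0.2964i)  (-0.4754-0.2697i)·(-0.0569-0.0907i)  (-0.4103-0.3189i)·(+0.2929-0.1149i)  (+0.3977+0.4137i)·(-0.0223-0.1181i)  (-0.1534-0.2144i)·(+0.2938+0.0000i)  (+0.0353+0.0684i)·(+0.0223-0.1181i)  (-0.0051-0.0148i)·(+0.2929+0.1149i)  (+0.0004+0.0022i)·(+0.0569-0.0907i)  (-0.0000-0.0002i)·(+0.3197+0.2964i)
Y_4^2(R⁻¹ n̂) = -0.215646-0.088581i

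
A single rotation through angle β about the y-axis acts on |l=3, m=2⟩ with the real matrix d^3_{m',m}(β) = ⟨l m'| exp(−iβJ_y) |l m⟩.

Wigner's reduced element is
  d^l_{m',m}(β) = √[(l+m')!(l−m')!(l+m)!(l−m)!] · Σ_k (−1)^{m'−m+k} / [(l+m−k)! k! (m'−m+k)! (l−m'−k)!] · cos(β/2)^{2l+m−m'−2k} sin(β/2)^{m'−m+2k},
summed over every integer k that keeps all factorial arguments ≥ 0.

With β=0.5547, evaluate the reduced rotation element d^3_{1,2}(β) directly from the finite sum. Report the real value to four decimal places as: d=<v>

d=0.5971

d^3_{1,2}(β=0.5547) via Wigner's sum:
c=cos(0.5547/2)=0.961784, s=sin(0.5547/2)=0.273808; N=√[24·2·120·1]=75.894664
The bounds max(0,m−m')=1 and min(l+m,l−m')=2 give 2 terms
  k=1: (−1)^0·75.8947/(24)·0.9618^5·0.2738^1 = +0.712582
  k=2: (−1)^1·75.8947/(12)·0.9618^3·0.2738^3 = -0.115505
d^3_{1,2}(0.5547) = +0.712582 -0.115505 = +0.597077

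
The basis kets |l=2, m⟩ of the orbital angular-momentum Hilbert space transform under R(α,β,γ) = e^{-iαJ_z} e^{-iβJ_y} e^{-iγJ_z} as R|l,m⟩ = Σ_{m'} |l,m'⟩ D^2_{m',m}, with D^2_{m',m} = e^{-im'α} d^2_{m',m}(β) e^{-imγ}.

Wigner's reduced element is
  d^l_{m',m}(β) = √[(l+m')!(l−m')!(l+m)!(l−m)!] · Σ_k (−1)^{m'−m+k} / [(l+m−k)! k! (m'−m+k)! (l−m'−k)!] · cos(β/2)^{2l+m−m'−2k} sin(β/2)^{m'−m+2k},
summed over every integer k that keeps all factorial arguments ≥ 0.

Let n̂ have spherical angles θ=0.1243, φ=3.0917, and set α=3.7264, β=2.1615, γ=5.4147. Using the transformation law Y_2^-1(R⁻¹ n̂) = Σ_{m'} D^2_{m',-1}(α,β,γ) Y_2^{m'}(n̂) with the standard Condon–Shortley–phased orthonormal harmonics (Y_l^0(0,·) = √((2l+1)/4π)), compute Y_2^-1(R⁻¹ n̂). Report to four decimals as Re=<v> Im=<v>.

Need the full column D^2_{m',-1} for m'=−2..2 at α=3.7264, β=2.1615, γ=5.4147.
cos(β/2)=0.470667, sin(β/2)=0.882311
d^2_{-2,-1}: single k=1 term ⇒ +0.183989;  D = +0.175710+0.054571i
d^2_{-1,-1}: k∈[0..1] ⇒ +0.049074 -0.517359 = -0.468284;  D = +0.449568-0.131067i
d^2_{0,-1}: k∈[0..1] ⇒ -0.225340 +0.791871 = +0.566531;  D = +0.365970-0.432462i
d^2_{1,-1}: k∈[0..1] ⇒ +0.517359 -0.606020 = -0.088661;  D = +0.010394-0.088050i
d^2_{2,-1}: single k=0 term ⇒ -0.646560;  D = +0.291263+0.577240i
Y_2^{m'}(θ=0.1243,φ=3.0917) and Σ D·Y over m':
  (+0.1757+0.0546i)·(+0.0059+0.0006i)  (+0.4496-0.1311i)·(-0.0949-0.0047i)  (+0.3660-0.4325i)·(+0.6162+0.0000i)  (+0.0104-0.0880i)·(+0.0949-0.0047i)  (+0.2913+0.5772i)·(+0.0059-0.0006i)
Y_2^-1(R⁻¹ n̂) = +0.185866-0.260933i

Re=0.1859 Im=-0.2609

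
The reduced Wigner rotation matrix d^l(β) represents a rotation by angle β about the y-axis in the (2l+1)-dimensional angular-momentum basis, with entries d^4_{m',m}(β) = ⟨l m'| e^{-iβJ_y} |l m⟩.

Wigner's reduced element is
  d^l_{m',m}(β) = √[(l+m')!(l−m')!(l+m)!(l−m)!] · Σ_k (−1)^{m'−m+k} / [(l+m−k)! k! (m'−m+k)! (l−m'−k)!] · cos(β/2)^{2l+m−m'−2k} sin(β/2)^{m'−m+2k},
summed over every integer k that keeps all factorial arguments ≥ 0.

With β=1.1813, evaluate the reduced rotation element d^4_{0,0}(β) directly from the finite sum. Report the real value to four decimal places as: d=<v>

d^4_{0,0}(β=1.1813) via Wigner's sum:
c=cos(1.1813/2)=0.830579, s=sin(1.1813/2)=0.556901; N=√[24·24·24·24]=576.000000
Admissible k: 0..4 (factorial args all ≥0)
  k=0: (−1)^0·576.0000/(576)·0.8306^8·0.5569^0 = +0.226489
  k=1: (−1)^1·576.0000/(36)·0.8306^6·0.5569^2 = -1.629151
  k=2: (−1)^2·576.0000/(16)·0.8306^4·0.5569^4 = +1.647927
  k=3: (−1)^3·576.0000/(36)·0.8306^2·0.5569^6 = -0.329268
  k=4: (−1)^4·576.0000/(576)·0.8306^0·0.5569^8 = +0.009252
d^4_{0,0}(1.1813) = +0.226489 -1.629151 +1.647927 -0.329268 +0.009252 = -0.074751

d=-0.0748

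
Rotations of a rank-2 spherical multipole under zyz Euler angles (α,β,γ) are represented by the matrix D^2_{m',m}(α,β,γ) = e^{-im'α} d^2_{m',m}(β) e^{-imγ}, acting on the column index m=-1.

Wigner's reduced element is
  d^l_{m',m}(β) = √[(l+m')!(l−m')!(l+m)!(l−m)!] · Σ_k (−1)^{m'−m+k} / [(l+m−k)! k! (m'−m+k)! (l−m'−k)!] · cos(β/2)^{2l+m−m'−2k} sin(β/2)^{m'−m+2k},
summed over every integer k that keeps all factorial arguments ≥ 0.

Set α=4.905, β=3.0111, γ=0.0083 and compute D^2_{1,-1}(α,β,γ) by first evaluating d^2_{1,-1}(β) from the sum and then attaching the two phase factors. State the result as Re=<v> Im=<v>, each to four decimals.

D^2_{1,-1}(4.905,3.0111,0.0083) = e^{-i·1·4.905}·d^2_{1,-1}(3.0111)·e^{-i·-1·0.0083}. Compute d first:
Half-angle: c=0.065200, s=0.997872. N=√(6·1·1·6)=6.000000
k∈{0,1} keeps every argument non-negative
  k=0: (−1)^2·6.0000/(2)·0.0652^2·0.9979^2 = +0.012699
  k=1: (−1)^3·6.0000/(6)·0.0652^0·0.9979^4 = -0.991516
d^2_{1,-1}(3.0111) = +0.012699 -0.991516 = -0.978817
D = (+0.191422+0.981508i)·(-0.978817)·(+0.999966+0.008300i) = -0.179387-0.962239i

Re=-0.1794 Im=-0.9622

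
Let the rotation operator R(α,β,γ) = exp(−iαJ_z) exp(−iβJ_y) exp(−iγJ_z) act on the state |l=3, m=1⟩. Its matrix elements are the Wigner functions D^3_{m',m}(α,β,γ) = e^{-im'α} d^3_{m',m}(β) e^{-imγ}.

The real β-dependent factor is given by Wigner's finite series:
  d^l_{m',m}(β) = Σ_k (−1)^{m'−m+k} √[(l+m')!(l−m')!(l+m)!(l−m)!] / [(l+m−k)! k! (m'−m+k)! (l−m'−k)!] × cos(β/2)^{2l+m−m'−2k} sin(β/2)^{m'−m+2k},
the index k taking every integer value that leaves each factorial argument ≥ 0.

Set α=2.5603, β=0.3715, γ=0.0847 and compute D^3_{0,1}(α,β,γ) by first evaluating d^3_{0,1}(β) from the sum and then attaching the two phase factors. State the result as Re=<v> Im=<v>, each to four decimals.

First d^3_{0,1}(β=0.3715), then the phase factors e^{-i(0)α} and e^{-i(1)γ}:
With c≡cos(β/2)=0.982798 and s≡sin(β/2)=0.184684, N=[6·6·24·2]^{1/2}=41.569219
The bounds max(0,m−m')=1 and min(l+m,l−m')=3 give 3 terms
  k=1: (−1)^0·41.5692/(12)·0.9828^5·0.1847^1 = +0.586598
  k=2: (−1)^1·41.5692/(4)·0.9828^3·0.1847^3 = -0.062143
  k=3: (−1)^2·41.5692/(12)·0.9828^1·0.1847^5 = +0.000731
d^3_{0,1}(0.3715) = +0.586598 -0.062143 +0.000731 = +0.525187
D = (+1.000000+0.000000i)·(+0.525187)·(+0.996415-0.084599i) = +0.523304-0.044430i

Re=0.5233 Im=-0.0444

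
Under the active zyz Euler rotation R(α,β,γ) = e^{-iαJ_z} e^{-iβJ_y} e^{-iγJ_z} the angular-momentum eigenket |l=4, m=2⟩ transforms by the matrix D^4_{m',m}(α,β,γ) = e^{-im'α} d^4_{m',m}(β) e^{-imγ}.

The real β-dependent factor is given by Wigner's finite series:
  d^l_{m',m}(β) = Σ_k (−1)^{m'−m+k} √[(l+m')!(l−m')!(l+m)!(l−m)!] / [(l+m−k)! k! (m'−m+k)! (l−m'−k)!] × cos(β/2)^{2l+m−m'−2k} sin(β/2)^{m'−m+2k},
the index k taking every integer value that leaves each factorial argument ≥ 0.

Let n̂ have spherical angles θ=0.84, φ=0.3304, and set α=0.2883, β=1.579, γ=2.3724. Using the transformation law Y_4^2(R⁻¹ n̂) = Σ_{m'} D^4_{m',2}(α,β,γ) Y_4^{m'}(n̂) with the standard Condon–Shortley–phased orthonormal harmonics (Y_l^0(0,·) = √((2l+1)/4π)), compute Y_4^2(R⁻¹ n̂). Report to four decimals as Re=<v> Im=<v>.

Re=0.0536 Im=0.4251

Need the full column D^4_{m',2} for m'=−4..4 at α=0.2883, β=1.579, γ=2.3724.
cos(β/2)=0.704200, sin(β/2)=0.710001
d^4_{-4,2}: single k=6 term ⇒ +0.336145;  D = -0.302679+0.146214i
d^4_{-3,2}: k∈[5..6] ⇒ +0.707245 -0.239648 = +0.467596;  D = -0.345838+0.314710i
d^4_{-2,2}: k∈[4..6] ⇒ +0.937374 -0.762305 +0.064576 = +0.239646;  D = -0.124070+0.205028i
d^4_{-1,2}: k∈[3..5] ⇒ +0.876544 -1.336567 +0.271735 = -0.188287;  D = +0.047657-0.182156i
d^4_{0,2}: k∈[2..4] ⇒ +0.583199 -1.580926 +0.602655 = -0.395072;  D = -0.012802-0.394864i
d^4_{1,2}: k∈[1..3] ⇒ +0.258684 -1.314816 +0.891045 = -0.165088;  D = -0.052042-0.156670i
d^4_{2,2}: k∈[0..2] ⇒ +0.060474 -0.737695 +0.937374 = +0.260153;  D = +0.148822+0.213381i
d^4_{3,2}: k∈[0..1] ⇒ -0.228138 +0.695735 = +0.467598;  D = +0.365499+0.291647i
d^4_{4,2}: single k=0 term ⇒ +0.325293;  D = +0.301459+0.122223i
Y_4^{m'}(θ=0.84,φ=0.3304) and Σ D·Y over m':
  (-0.3027+0.1462i)·(+0.0336-0.1319i)  (-0.3458+0.3147i)·(+0.1889-0.2886i)  (-0.1241+0.2050i)·(+0.3103-0.2412i)  (+0.0477-0.1822i)·(+0.0264-0.0090i)  (-0.0128-0.3949i)·(-0.3616+0.0000i)  (-0.0520-0.1567i)·(-0.0264-0.0090i)  (+0.1488+0.2134i)·(+0.3103+0.2412i)  (+0.3655+0.2916i)·(-0.1889-0.2886i)  (+0.3015+0.1222i)·(+0.0336+0.1319i)
Y_4^2(R⁻¹ n̂) = +0.053596+0.425145i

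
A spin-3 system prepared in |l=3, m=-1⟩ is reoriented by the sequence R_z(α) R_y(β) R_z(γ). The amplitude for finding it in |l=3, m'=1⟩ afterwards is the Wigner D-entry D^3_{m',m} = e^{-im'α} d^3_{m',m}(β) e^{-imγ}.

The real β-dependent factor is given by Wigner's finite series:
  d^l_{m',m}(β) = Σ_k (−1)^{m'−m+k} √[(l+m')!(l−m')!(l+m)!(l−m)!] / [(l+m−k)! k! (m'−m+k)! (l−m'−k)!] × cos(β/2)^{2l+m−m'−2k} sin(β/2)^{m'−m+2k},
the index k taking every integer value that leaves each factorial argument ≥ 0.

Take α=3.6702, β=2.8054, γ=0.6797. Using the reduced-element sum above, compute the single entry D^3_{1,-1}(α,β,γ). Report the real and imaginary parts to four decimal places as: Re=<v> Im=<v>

Re=-0.7033 Im=-0.1071

D^3_{1,-1}(3.6702,2.8054,0.6797) = e^{-i·1·3.6702}·d^3_{1,-1}(2.8054)·e^{-i·-1·0.6797}. Compute d first:
Half-angle: c=0.167306, s=0.985905. N=√(24·2·2·24)=48.000000
Admissible k: 0..2 (factorial args all ≥0)
  k=0: (−1)^2·48.0000/(8)·0.1673^4·0.9859^2 = +0.004569
  k=1: (−1)^3·48.0000/(6)·0.1673^2·0.9859^4 = -0.211569
  k=2: (−1)^4·48.0000/(48)·0.1673^0·0.9859^6 = +0.918355
d^3_{1,-1}(2.8054) = +0.004569 -0.211569 +0.918355 = +0.711355
D = (-0.863510+0.504331i)·(+0.711355)·(+0.777761+0.628560i) = -0.703251-0.107072i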